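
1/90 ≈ 0.0111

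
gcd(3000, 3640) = 40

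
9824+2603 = 12427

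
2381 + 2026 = 4407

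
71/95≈0.747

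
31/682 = 1/22 ≈ 0.0455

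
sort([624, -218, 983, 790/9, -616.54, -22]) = [-616.54, -218, -22, 790/9, 624, 983]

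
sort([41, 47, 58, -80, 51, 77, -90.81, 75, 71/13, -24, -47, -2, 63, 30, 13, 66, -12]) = [-90.81, -80, -47, -24, -12, -2, 71/13, 13, 30, 41, 47, 51, 58, 63, 66, 75, 77]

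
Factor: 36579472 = 2^4*331^1*6907^1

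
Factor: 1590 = 2^1*3^1*5^1*53^1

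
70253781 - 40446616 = 29807165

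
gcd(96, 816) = 48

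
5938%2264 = 1410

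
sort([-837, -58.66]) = [-837, -58.66]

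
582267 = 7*83181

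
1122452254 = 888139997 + 234312257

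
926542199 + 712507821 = 1639050020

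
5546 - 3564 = 1982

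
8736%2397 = 1545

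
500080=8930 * 56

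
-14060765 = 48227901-62288666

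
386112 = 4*96528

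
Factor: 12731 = 29^1*439^1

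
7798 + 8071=15869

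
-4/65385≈-0.0000612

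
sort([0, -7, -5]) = [-7, -5, 0]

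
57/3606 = 19/1202 ≈ 0.0158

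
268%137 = 131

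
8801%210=191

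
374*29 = 10846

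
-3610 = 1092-4702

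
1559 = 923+636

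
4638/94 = 2319/47≈49.34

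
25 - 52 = -27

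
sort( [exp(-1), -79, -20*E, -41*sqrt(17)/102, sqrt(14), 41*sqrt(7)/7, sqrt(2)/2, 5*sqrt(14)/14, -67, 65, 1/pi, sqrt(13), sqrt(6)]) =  [-79, -67, -20*E, -41*sqrt(17)/102, 1/pi, exp(-1), sqrt(2)/2, 5*sqrt(14)/14, sqrt(6), sqrt(13), sqrt(14), 41*sqrt(7)/7, 65]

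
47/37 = 1 + 10/37 ≈ 1.27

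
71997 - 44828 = 27169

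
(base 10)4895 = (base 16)131f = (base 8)11437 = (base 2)1001100011111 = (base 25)7kk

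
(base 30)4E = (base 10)134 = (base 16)86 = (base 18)78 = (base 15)8E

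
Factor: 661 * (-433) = -1 * 433^1 * 661^1 = -286213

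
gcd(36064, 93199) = 1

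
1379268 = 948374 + 430894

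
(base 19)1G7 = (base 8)1240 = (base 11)561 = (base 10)672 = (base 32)L0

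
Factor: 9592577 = 151^1 * 63527^1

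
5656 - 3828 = 1828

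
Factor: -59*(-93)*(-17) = -1*3^1*17^1*31^1*59^1 = -93279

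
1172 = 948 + 224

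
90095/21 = 4290 + 5/21 ≈ 4290.24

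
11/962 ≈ 0.0114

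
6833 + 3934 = 10767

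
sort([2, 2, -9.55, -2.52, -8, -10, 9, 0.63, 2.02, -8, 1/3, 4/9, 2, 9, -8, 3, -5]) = [-10, -9.55, -8, -8, -8, -5, -2.52, 1/3, 4/9, 0.63, 2, 2, 2, 2.02, 3, 9, 9]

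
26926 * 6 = 161556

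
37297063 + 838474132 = 875771195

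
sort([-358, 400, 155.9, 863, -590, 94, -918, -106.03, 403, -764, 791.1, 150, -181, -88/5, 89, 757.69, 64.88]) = [-918, -764, -590, -358, -181, -106.03, -88/5, 64.88, 89, 94, 150, 155.9, 400, 403, 757.69, 791.1, 863]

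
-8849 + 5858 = -2991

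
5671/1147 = 4 + 1083/1147 ≈ 4.94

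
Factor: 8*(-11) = -1*2^3*11^1 = -88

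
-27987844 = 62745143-90732987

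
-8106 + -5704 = -13810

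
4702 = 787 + 3915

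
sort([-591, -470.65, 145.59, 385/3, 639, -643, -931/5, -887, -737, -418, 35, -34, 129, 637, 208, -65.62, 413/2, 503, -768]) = [-887, -768, -737, -643, -591, -470.65, -418, -931/5, -65.62, -34, 35, 385/3, 129, 145.59, 413/2, 208, 503, 637, 639]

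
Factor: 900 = 2^2*3^2*5^2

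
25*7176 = 179400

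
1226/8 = 613/4 = 153.25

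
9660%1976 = 1756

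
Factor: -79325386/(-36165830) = 5^(-1) * 7^1 * 1993^1 * 2843^1 * 3616583^(-1) = 39662693/18082915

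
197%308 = 197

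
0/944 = 0 = 0.00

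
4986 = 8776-3790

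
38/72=19/36 ≈ 0.528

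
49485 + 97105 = 146590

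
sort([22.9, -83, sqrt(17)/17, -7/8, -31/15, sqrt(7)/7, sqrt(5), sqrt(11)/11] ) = [-83, -31/15, -7/8, sqrt(17)/17, sqrt(11)/11, sqrt(7)/7, sqrt(5), 22.9] 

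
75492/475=158 + 442/475 ≈ 158.93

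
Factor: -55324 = -1 * 2^2 * 13831^1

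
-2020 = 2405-4425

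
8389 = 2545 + 5844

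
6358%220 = 198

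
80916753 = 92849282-11932529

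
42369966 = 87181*486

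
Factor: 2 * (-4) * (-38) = 2^4 * 19^1 = 304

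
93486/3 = 31162 = 31162.00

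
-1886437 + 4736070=2849633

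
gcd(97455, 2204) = 1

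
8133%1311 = 267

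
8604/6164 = 2151/1541 ≈ 1.40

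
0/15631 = 0 = 0.00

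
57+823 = 880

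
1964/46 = 42 + 16/23 ≈ 42.70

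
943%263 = 154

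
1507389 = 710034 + 797355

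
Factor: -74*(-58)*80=2^6*5^1*29^1*37^1=343360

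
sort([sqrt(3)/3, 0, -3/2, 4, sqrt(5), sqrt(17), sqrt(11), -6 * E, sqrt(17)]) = [-6 * E, -3/2, 0, sqrt(3)/3, sqrt(5), sqrt(11), 4, sqrt(17), sqrt(17)]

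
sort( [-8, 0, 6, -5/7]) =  [-8, -5/7, 0, 6]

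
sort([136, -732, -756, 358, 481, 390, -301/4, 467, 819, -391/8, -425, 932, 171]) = [-756, -732, -425, -301/4, -391/8, 136, 171, 358, 390, 467, 481, 819, 932]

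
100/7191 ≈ 0.0139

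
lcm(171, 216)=4104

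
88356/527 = 167 + 347/527 ≈ 167.66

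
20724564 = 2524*8211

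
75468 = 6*12578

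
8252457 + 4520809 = 12773266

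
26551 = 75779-49228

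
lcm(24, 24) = 24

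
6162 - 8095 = -1933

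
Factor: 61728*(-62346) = -1*2^6*3^2*643^1*10391^1 = -3848493888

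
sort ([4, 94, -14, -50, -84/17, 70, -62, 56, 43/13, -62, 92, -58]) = [-62, -62, -58, -50, -14, -84/17, 43/13, 4, 56, 70, 92, 94]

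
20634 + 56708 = 77342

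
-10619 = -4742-5877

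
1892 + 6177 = 8069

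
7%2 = 1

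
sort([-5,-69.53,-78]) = [-78,-69.53,-5]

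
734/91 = 8 + 6/91 ≈ 8.07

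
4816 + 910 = 5726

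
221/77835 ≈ 0.00284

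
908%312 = 284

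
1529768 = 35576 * 43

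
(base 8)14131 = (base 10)6233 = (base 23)bi0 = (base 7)24113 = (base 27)8en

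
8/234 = 4/117 ≈ 0.0342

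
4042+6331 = 10373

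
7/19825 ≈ 0.000353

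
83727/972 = 3101/36 ≈ 86.14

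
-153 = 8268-8421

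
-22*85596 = -1883112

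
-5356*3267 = -17498052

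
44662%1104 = 502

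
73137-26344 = 46793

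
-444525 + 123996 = -320529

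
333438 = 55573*6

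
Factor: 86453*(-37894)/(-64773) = 2^1*3^(-3)*2399^(-1)*18947^1*86453^1 = 3276049982/64773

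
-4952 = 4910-9862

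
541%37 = 23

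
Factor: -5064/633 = -1 * 2^3 = -8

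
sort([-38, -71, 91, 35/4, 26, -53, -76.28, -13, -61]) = [-76.28, -71, -61, -53, -38, -13, 35/4, 26, 91]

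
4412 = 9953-5541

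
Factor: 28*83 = 2^2*7^1*83^1 = 2324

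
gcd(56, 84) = 28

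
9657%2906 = 939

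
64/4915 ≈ 0.0130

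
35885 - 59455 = -23570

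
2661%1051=559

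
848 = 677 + 171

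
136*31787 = 4323032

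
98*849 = 83202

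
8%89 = 8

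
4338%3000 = 1338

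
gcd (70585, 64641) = 743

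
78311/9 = 8701+2/9 ≈ 8701.22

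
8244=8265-21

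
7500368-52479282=-44978914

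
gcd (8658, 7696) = 962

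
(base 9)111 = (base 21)47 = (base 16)5b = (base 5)331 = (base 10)91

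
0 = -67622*0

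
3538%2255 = 1283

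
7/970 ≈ 0.00722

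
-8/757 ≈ -0.0106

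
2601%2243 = 358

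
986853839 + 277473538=1264327377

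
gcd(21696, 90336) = 96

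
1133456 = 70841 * 16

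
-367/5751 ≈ -0.0638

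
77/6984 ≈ 0.0110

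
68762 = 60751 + 8011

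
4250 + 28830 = 33080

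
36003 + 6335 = 42338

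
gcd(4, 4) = 4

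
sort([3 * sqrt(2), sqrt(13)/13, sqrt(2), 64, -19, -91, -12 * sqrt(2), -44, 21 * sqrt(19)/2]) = [-91, -44, -19, -12 * sqrt(2), sqrt(13)/13, sqrt(2), 3 * sqrt(2), 21 * sqrt(19)/2, 64]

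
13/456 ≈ 0.0285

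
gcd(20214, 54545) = 1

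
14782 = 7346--7436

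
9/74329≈0.000121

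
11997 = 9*1333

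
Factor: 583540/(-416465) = -1 * 2^2 * 7^(-1) * 73^(-1) * 179^1 = -716/511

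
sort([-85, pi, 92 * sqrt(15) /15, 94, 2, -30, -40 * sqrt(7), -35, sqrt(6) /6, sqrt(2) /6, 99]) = [-40 * sqrt(7), -85, -35, -30, sqrt(2) /6, sqrt(6) /6, 2, pi, 92 * sqrt(15) /15, 94, 99]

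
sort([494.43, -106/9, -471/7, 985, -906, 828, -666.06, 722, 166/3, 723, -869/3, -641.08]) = [-906, -666.06, -641.08, -869/3, -471/7, -106/9, 166/3, 494.43, 722, 723, 828, 985]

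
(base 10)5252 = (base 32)544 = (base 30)5p2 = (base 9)7175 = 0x1484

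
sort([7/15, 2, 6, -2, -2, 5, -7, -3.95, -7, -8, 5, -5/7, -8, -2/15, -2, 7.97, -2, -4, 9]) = [-8, -8, -7, -7, -4, -3.95, -2, -2, -2, -2, -5/7, -2/15, 7/15, 2, 5, 5, 6, 7.97, 9]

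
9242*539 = 4981438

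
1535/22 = 69 + 17/22 ≈ 69.77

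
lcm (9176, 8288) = 256928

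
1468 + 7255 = 8723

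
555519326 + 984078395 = 1539597721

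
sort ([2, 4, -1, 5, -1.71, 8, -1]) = [-1.71, -1, -1, 2, 4, 5, 8]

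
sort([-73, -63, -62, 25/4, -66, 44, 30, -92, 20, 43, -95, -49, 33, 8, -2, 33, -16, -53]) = [-95, -92, -73, -66, -63, -62, -53, -49, -16, -2, 25/4, 8, 20, 30, 33, 33, 43, 44]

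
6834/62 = 3417/31 ≈ 110.23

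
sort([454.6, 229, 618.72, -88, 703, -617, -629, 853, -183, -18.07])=[-629, -617, -183, -88, -18.07, 229, 454.6, 618.72, 703, 853]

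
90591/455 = 199 + 46/455 ≈ 199.10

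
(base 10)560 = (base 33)gw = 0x230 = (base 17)1fg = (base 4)20300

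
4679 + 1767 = 6446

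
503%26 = 9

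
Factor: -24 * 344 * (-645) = 2^6 * 3^2 * 5^1 * 43^2 = 5325120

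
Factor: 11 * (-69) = -1 * 3^1 * 11^1 * 23^1 = -759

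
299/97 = 3 + 8/97 ≈ 3.08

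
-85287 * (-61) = 5202507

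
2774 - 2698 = 76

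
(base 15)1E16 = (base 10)6546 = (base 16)1992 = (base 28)89M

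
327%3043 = 327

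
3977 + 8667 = 12644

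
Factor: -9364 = -1*2^2*2341^1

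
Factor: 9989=7^1*1427^1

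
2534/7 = 362 = 362.00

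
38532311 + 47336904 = 85869215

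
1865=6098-4233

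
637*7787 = 4960319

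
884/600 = 221/150 ≈ 1.47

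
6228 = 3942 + 2286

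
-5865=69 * (-85)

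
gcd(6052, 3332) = 68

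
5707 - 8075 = -2368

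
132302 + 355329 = 487631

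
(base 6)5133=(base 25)1kc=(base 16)471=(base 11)944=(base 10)1137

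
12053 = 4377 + 7676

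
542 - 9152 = -8610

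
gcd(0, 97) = 97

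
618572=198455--420117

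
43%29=14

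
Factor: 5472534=2^1*3^1*912089^1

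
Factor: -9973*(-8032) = 2^5*251^1*9973^1 = 80103136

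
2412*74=178488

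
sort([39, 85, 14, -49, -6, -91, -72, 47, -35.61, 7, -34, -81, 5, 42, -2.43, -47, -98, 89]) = [-98, -91, -81, -72, -49, -47, -35.61, -34, -6, -2.43, 5, 7, 14, 39, 42, 47, 85, 89]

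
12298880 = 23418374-11119494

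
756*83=62748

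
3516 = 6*586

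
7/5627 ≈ 0.00124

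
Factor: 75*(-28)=-1*2^2*3^1*5^2*7^1=-2100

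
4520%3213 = 1307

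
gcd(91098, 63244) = 2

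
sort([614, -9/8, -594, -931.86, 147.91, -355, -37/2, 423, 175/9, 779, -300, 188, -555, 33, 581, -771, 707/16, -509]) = [-931.86, -771, -594, -555, -509, -355, -300, -37/2, -9/8, 175/9, 33, 707/16, 147.91, 188, 423, 581, 614, 779]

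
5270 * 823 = 4337210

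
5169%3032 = 2137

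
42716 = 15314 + 27402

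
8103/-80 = -101 - 23/80 ≈ -101.29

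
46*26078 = 1199588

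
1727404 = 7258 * 238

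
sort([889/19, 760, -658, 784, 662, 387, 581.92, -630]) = [-658, -630, 889/19, 387, 581.92, 662, 760, 784]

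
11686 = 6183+5503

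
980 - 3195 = -2215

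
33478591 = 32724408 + 754183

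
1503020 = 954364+548656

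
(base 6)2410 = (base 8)1106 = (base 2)1001000110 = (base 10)582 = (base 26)ma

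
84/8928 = 7/744 ≈ 0.00941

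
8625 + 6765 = 15390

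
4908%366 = 150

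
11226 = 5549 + 5677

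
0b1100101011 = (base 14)41d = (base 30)r1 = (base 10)811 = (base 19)24d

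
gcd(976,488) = 488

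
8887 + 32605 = 41492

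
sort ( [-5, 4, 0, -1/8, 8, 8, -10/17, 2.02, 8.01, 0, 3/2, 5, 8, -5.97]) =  [-5.97, -5, -10/17, -1/8, 0, 0, 3/2, 2.02, 4, 5, 8, 8, 8, 8.01]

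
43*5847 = 251421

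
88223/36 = 2450+23/36 ≈ 2450.64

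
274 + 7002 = 7276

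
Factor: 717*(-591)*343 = -1*3^2*7^3*197^1*239^1 = -145345221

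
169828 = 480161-310333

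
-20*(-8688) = 173760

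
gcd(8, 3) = 1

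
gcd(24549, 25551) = 501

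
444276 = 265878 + 178398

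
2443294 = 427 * 5722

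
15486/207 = 74 + 56/69 ≈ 74.81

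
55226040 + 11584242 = 66810282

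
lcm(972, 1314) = 70956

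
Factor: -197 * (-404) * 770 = 2^3 * 5^1 * 7^1 * 11^1 * 101^1 * 197^1 = 61282760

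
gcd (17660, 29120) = 20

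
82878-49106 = 33772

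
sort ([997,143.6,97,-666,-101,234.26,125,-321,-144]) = [-666,-321,-144,-101,97,125,143.6,234.26,997]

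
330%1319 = 330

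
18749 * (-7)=-131243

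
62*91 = 5642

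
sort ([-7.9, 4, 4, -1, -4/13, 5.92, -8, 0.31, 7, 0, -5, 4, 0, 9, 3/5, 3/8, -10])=[-10, -8, -7.9, -5, -1, -4/13, 0, 0, 0.31, 3/8, 3/5, 4, 4, 4, 5.92, 7, 9]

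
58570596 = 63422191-4851595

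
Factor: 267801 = 3^1*17^1*59^1*89^1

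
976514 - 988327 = -11813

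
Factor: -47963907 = -1 * 3^4 * 103^1 * 5749^1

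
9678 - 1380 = 8298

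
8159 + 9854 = 18013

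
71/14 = 5+1/14 ≈ 5.07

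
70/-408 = -35/204 ≈ -0.172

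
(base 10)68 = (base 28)2c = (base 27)2e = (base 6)152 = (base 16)44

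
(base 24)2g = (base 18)3a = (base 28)28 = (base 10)64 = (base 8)100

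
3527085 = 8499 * 415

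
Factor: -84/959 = -1*2^2*3^1*137^(-1) = -12/137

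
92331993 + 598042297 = 690374290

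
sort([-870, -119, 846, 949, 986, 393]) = [-870, -119, 393, 846, 949, 986]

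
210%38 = 20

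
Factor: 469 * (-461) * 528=-1 * 2^4 * 3^1 * 7^1 * 11^1 * 67^1 * 461^1=-114158352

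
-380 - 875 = -1255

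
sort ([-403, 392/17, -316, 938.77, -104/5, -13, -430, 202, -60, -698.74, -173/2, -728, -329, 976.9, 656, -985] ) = [-985, -728, -698.74, -430, -403, -329, -316, -173/2, -60, -104/5, -13, 392/17, 202, 656, 938.77, 976.9] 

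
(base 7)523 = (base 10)262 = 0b100000110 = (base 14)14a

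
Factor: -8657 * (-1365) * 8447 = 3^1 * 5^1 * 7^1 * 11^1 * 13^1 * 787^1 * 8447^1 = 99816551835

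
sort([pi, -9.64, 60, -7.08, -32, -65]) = [-65, -32, -9.64, -7.08, pi, 60]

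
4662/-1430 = -3 - 186/715 ≈ -3.26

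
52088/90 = 26044/45 ≈ 578.76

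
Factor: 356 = 2^2*89^1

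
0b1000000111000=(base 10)4152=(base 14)1728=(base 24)750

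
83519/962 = 86 + 787/962 ≈ 86.82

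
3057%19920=3057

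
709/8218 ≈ 0.0863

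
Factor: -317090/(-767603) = 2^1*5^1*37^1*857^1*767603^(-1)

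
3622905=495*7319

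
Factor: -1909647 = -1 * 3^2 * 212183^1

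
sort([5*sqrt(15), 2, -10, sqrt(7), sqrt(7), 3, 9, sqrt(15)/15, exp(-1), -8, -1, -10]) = [-10, -10, -8, -1, sqrt(15)/15, exp(-1), 2, sqrt(7), sqrt(7), 3, 9, 5*sqrt(15)]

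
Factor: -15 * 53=-1 * 3^1 * 5^1 * 53^1=-795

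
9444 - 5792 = 3652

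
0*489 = 0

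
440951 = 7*62993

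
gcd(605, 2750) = 55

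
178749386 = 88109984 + 90639402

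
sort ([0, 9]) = [0, 9]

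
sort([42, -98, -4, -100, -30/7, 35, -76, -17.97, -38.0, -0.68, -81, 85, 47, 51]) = [-100, -98, -81, -76, -38.0, -17.97, -30/7, -4, -0.68, 35, 42, 47, 51, 85]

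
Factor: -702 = -1*2^1*3^3*13^1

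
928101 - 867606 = 60495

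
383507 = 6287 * 61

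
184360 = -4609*(-40)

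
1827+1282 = 3109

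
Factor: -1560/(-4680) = 3^(-1) = 1/3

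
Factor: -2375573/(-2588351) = 19^(-1)*23^(-1)*5923^(-1)*2375573^1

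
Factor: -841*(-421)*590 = 2^1*5^1*29^2*59^1*421^1 = 208895990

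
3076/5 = 615+1/5 = 615.20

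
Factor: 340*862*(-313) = -1*2^3*5^1*17^1*313^1*431^1 = -91734040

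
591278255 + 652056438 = 1243334693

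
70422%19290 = 12552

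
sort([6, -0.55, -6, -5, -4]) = [-6, -5, -4, -0.55, 6]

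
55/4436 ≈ 0.0124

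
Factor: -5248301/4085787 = -1*3^(-1)*23^1*173^1*1319^1*1361929^(-1)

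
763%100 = 63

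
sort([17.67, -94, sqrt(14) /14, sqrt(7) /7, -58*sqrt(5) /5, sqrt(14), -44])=[-94, -44, -58*sqrt(5) /5, sqrt(14) /14, sqrt(7) /7, sqrt(14), 17.67]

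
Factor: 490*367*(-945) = -1*2^1*3^3*5^2*7^3*367^1 = -169939350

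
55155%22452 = 10251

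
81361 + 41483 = 122844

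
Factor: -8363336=-1*2^3*757^1*1381^1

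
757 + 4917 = 5674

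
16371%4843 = 1842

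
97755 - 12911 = 84844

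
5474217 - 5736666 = -262449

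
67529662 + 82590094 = 150119756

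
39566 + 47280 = 86846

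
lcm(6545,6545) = 6545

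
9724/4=2431=2431.00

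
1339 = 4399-3060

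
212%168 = 44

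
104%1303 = 104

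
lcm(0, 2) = 0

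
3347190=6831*490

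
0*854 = 0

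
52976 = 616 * 86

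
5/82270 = 1/16454 ≈ 0.0000608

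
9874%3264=82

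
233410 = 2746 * 85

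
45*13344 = 600480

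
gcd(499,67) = 1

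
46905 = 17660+29245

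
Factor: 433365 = 3^1*5^1*167^1*173^1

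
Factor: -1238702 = -1*2^1*89^1*6959^1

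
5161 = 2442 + 2719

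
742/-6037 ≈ -0.123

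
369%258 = 111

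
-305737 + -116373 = -422110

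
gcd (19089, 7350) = 21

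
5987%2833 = 321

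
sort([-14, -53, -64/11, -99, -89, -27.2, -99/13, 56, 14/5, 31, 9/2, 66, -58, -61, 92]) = [-99, -89, -61, -58, -53, -27.2, -14, -99/13, -64/11, 14/5, 9/2, 31, 56, 66, 92]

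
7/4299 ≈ 0.00163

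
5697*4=22788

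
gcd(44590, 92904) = 98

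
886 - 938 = -52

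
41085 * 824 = 33854040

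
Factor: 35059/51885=3^(-2) * 5^(-1) * 1153^(-1) * 35059^1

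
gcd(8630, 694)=2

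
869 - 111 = 758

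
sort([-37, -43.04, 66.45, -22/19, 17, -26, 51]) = [-43.04, -37, -26, -22/19, 17, 51, 66.45]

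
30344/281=107+277/281 ≈ 107.99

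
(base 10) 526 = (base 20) 166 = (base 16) 20e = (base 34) fg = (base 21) 141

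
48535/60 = 9707/12 ≈ 808.92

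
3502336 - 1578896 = 1923440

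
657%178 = 123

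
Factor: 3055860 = 2^2*3^3*5^1*5659^1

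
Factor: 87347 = 13^1*6719^1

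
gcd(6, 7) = 1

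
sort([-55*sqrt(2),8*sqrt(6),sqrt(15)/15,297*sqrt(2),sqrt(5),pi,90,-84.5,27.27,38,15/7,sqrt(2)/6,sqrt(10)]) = [-84.5,-55*sqrt(2),sqrt(2)/6,sqrt(15)/15,15/7,sqrt(5),pi,sqrt(10),8*sqrt(6),27.27,38,90,297*sqrt(2)]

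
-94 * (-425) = 39950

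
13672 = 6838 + 6834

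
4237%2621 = 1616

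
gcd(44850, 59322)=6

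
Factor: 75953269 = 7^1 * 47^1 * 230861^1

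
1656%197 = 80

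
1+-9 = -8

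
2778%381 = 111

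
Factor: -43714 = -1 * 2^1 * 11^1 * 1987^1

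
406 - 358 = 48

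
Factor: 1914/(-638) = -1 * 3^1 = -3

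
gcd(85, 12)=1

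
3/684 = 1/228 ≈ 0.00439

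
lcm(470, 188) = 940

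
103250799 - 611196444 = -507945645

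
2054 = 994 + 1060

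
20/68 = 5/17 ≈ 0.294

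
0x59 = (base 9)108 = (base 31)2r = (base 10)89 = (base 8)131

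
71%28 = 15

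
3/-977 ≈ -0.00307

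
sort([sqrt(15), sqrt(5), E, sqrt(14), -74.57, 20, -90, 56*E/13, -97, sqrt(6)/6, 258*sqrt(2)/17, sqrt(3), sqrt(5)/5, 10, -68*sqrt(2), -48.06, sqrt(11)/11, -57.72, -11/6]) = [-97, -68*sqrt(2), -90, -74.57, -57.72, -48.06, -11/6, sqrt(11)/11, sqrt(6)/6, sqrt(5)/5, sqrt(3), sqrt(5), E, sqrt(14), sqrt(15), 10, 56*E/13, 20, 258*sqrt(2)/17]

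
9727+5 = 9732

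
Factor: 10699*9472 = 2^8*13^1*37^1*823^1 = 101340928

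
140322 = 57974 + 82348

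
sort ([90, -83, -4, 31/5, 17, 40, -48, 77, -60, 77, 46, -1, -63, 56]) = [-83, -63, -60, -48, -4, -1, 31/5, 17, 40, 46, 56, 77, 77, 90]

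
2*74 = 148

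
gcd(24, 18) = 6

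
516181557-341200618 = 174980939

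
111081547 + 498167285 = 609248832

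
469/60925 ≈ 0.00770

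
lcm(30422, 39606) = 2099118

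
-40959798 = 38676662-79636460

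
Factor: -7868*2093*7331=-1*2^2*7^2*13^1*23^1*281^1*7331^1=-120724884644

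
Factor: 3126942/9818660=2^(-1)*3^2*5^(-1)*7^1*13^1*23^1*83^1*199^(-1)*2467^(-1)=1563471/4909330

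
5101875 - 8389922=-3288047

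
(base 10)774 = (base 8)1406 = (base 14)3d4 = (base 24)186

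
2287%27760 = 2287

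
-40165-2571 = -42736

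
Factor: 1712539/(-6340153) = -1*47^1*83^1*439^1*1109^(-1)*5717^(-1)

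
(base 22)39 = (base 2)1001011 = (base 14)55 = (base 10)75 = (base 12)63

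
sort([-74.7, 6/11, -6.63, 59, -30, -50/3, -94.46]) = [-94.46, -74.7, -30, -50/3, -6.63, 6/11, 59]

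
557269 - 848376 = -291107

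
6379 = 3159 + 3220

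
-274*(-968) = 265232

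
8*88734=709872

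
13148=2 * 6574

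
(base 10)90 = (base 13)6c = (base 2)1011010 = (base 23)3l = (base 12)76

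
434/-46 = -9 - 10/23 ≈ -9.43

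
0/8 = 0 = 0.00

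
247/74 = 3+25/74 ≈ 3.34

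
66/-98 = -33/49 ≈ -0.673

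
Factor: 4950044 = 2^2*11^1*112501^1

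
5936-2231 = 3705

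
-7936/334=-23 - 127/167 ≈ -23.76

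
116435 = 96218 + 20217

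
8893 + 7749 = 16642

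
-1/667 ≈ -0.00150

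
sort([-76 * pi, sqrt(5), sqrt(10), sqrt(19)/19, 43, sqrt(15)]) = [-76 * pi, sqrt(19)/19, sqrt(5), sqrt(10), sqrt(15), 43]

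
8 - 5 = 3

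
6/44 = 3/22 ≈ 0.136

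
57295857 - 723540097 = -666244240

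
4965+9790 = 14755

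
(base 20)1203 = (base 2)10001001100011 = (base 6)104431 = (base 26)d0f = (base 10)8803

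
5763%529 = 473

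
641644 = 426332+215312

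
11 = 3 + 8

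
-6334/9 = -703 - 7/9 ≈ -703.78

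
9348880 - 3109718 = 6239162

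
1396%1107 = 289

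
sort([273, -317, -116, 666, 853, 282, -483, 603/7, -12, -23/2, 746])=[-483, -317, -116, -12, -23/2, 603/7, 273, 282, 666, 746, 853]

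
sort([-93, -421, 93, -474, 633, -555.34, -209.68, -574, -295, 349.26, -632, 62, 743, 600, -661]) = [-661, -632, -574, -555.34, -474, -421, -295, -209.68, -93, 62, 93, 349.26, 600, 633, 743]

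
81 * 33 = 2673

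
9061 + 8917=17978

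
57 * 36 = 2052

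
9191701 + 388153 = 9579854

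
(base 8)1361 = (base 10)753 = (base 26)12p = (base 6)3253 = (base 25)153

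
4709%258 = 65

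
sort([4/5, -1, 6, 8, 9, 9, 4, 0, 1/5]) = [-1, 0, 1/5, 4/5, 4, 6, 8, 9, 9]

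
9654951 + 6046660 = 15701611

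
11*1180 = 12980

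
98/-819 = -14/117≈-0.120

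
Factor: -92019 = -1 * 3^1 * 37^1 * 829^1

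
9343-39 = 9304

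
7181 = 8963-1782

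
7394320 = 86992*85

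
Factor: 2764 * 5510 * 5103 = 2^3 * 3^6 * 5^1 * 7^1 * 19^1 * 29^1 * 691^1 = 77716852920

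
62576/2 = 31288 = 31288.00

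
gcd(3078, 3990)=114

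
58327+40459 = 98786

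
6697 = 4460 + 2237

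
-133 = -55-78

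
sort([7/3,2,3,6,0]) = [0,2,7/3,3,6]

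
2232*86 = 191952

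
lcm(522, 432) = 12528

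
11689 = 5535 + 6154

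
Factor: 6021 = 3^3*223^1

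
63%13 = 11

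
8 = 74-66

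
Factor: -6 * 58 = -1 * 2^2 * 3^1 * 29^1 = -348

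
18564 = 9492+9072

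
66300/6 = 11050 = 11050.00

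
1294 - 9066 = -7772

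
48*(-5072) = -243456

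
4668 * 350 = 1633800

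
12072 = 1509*8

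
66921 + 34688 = 101609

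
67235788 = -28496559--95732347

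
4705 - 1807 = 2898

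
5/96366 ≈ 0.0000519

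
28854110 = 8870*3253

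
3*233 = 699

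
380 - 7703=-7323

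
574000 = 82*7000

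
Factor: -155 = -1 * 5^1 * 31^1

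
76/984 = 19/246 ≈ 0.0772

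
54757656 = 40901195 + 13856461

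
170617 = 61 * 2797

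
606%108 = 66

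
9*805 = 7245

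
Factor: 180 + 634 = 2^1*11^1*37^1 = 814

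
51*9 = 459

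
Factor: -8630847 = -1*3^3*373^1*857^1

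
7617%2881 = 1855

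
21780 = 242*90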